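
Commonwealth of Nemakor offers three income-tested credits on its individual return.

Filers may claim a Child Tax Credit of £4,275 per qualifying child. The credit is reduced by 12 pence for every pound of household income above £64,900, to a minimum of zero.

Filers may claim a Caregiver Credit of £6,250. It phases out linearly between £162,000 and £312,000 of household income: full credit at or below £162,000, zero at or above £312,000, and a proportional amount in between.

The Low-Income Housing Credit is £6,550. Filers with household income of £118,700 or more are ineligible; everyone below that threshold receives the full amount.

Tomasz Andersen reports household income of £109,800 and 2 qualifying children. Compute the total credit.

Child Tax Credit: base = 2 × £4,275 = £8,550. 12% of the £44,900 excess over £64,900 is £5,388; credit = £8,550 − £5,388 = £3,162.
Caregiver Credit: £109,800 is at or below the £162,000 threshold, so the full £6,250 applies.
Low-Income Housing Credit: £109,800 is below the £118,700 cutoff, so the full £6,550 applies.
Total: £3,162 + £6,250 + £6,550 = £15,962.

£15,962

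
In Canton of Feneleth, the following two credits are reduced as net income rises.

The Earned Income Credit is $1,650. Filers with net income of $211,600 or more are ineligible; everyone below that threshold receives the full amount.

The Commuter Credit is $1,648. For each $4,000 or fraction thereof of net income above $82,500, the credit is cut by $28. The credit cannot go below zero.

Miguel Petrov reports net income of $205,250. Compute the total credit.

Earned Income Credit: $205,250 is below the $211,600 cutoff, so the full $1,650 applies.
Commuter Credit: income exceeds $82,500 by $122,750, which is 31 full-or-partial $4,000 increments; reduction = 31 × $28 = $868, leaving $780.
Total: $1,650 + $780 = $2,430.

$2,430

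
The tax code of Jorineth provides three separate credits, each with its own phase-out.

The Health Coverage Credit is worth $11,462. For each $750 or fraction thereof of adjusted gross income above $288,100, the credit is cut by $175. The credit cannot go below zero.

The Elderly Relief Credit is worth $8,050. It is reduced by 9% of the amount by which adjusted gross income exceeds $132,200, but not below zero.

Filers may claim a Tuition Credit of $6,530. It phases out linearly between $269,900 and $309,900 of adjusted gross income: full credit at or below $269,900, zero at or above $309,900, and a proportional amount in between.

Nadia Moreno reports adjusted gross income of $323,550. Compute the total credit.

$3,062

Health Coverage Credit: income exceeds $288,100 by $35,450, which is 48 full-or-partial $750 increments; reduction = 48 × $175 = $8,400, leaving $3,062.
Elderly Relief Credit: 9% of the $191,350 excess over $132,200 is $17,221.50 ≥ base, so the credit is $0.
Tuition Credit: $323,550 is at or above $309,900, so the credit is $0.
Total: $3,062 + $0 + $0 = $3,062.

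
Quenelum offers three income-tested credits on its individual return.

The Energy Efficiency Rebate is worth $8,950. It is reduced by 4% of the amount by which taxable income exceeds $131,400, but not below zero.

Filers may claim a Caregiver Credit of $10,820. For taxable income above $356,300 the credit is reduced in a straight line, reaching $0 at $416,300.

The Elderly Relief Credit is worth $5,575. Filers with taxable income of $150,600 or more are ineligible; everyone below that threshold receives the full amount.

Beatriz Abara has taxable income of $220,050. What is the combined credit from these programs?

Energy Efficiency Rebate: 4% of the $88,650 excess over $131,400 is $3,546; credit = $8,950 − $3,546 = $5,404.
Caregiver Credit: $220,050 is at or below the $356,300 threshold, so the full $10,820 applies.
Elderly Relief Credit: $220,050 meets or exceeds the $150,600 cutoff, so the credit is $0.
Total: $5,404 + $10,820 + $0 = $16,224.

$16,224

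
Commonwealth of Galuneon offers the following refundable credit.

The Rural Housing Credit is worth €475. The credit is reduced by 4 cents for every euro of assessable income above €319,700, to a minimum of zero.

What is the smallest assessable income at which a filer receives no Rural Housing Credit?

The credit falls by 4% of each euro above €319,700, so it reaches zero when the excess is €475 / 4% = €11,875: income = €319,700 + €11,875 = €331,575.

€331,575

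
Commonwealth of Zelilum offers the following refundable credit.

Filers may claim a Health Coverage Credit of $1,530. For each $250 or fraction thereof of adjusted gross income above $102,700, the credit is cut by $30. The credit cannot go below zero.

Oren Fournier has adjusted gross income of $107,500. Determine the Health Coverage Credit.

Health Coverage Credit: income exceeds $102,700 by $4,800, which is 20 full-or-partial $250 increments; reduction = 20 × $30 = $600, leaving $930.

$930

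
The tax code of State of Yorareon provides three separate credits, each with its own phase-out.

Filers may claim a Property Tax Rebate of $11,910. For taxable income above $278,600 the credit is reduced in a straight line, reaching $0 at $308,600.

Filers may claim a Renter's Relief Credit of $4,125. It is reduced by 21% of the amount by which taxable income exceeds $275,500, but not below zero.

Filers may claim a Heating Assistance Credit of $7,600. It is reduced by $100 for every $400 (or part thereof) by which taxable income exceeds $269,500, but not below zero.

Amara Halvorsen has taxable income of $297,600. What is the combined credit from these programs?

$4,867

Property Tax Rebate: $297,600 is $19,000 into a $30,000 phase-out range, leaving 11,000/30,000 of the credit: $11,910 × 11,000/30,000 = $4,367.
Renter's Relief Credit: 21% of the $22,100 excess over $275,500 is $4,641 ≥ base, so the credit is $0.
Heating Assistance Credit: income exceeds $269,500 by $28,100, which is 71 full-or-partial $400 increments; reduction = 71 × $100 = $7,100, leaving $500.
Total: $4,367 + $0 + $500 = $4,867.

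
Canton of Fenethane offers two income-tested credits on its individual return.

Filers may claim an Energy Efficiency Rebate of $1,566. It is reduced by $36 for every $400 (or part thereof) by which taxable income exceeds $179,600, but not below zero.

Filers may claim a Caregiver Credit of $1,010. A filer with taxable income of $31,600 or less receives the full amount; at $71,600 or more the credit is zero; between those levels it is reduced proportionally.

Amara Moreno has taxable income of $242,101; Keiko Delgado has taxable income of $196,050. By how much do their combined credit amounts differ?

$54

Amara ($242,101): Energy Efficiency Rebate: income exceeds $179,600 by $62,501 → 157 increments × $36 = $5,652 ≥ base, so the credit is $0. Caregiver Credit: $242,101 is at or above $71,600, so the credit is $0. total $0 + $0 = $0
Keiko ($196,050): Energy Efficiency Rebate: income exceeds $179,600 by $16,450, which is 42 full-or-partial $400 increments; reduction = 42 × $36 = $1,512, leaving $54. Caregiver Credit: $196,050 is at or above $71,600, so the credit is $0. total $54 + $0 = $54
Difference: |$0 − $54| = $54.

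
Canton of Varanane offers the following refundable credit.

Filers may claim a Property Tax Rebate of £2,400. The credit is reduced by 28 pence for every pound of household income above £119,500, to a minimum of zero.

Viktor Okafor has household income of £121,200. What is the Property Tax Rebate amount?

£1,924

Property Tax Rebate: 28% of the £1,700 excess over £119,500 is £476; credit = £2,400 − £476 = £1,924.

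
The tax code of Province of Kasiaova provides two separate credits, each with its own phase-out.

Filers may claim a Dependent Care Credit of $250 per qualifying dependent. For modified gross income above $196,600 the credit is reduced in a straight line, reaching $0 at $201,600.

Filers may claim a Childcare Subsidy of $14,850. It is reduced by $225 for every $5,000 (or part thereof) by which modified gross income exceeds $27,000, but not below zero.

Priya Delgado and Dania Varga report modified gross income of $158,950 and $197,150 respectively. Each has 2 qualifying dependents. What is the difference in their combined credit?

$1,855

Priya ($158,950): Dependent Care Credit: base = 2 × $250 = $500. $158,950 is at or below the $196,600 threshold, so the full $500 applies. Childcare Subsidy: income exceeds $27,000 by $131,950, which is 27 full-or-partial $5,000 increments; reduction = 27 × $225 = $6,075, leaving $8,775. total $500 + $8,775 = $9,275
Dania ($197,150): Dependent Care Credit: base = 2 × $250 = $500. $197,150 is $550 into a $5,000 phase-out range, leaving 4,450/5,000 of the credit: $500 × 4,450/5,000 = $445. Childcare Subsidy: income exceeds $27,000 by $170,150, which is 35 full-or-partial $5,000 increments; reduction = 35 × $225 = $7,875, leaving $6,975. total $445 + $6,975 = $7,420
Difference: |$9,275 − $7,420| = $1,855.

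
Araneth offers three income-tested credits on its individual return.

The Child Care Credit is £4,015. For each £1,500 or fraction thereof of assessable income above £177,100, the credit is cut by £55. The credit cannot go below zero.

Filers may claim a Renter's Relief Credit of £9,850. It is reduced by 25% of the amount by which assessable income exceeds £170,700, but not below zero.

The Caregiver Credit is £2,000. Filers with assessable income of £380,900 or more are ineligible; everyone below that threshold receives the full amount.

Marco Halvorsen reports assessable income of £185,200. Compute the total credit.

Child Care Credit: income exceeds £177,100 by £8,100, which is 6 full-or-partial £1,500 increments; reduction = 6 × £55 = £330, leaving £3,685.
Renter's Relief Credit: 25% of the £14,500 excess over £170,700 is £3,625; credit = £9,850 − £3,625 = £6,225.
Caregiver Credit: £185,200 is below the £380,900 cutoff, so the full £2,000 applies.
Total: £3,685 + £6,225 + £2,000 = £11,910.

£11,910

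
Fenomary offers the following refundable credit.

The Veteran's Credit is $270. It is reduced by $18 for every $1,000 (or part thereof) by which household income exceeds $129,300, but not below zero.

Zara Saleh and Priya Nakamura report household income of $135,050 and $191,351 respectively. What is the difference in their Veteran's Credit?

Zara ($135,050): Veteran's Credit: income exceeds $129,300 by $5,750, which is 6 full-or-partial $1,000 increments; reduction = 6 × $18 = $108, leaving $162.
Priya ($191,351): Veteran's Credit: income exceeds $129,300 by $62,051 → 63 increments × $18 = $1,134 ≥ base, so the credit is $0.
Difference: |$162 − $0| = $162.

$162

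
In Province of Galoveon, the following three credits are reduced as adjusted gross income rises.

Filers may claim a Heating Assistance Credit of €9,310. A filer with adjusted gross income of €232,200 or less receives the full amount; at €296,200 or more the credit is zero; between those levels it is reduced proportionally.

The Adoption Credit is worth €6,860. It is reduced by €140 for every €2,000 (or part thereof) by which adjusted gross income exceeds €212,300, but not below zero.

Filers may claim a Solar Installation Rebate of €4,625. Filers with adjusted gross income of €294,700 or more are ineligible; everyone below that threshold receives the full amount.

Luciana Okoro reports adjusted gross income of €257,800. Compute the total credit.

€13,851

Heating Assistance Credit: €257,800 is €25,600 into a €64,000 phase-out range, leaving 38,400/64,000 of the credit: €9,310 × 38,400/64,000 = €5,586.
Adoption Credit: income exceeds €212,300 by €45,500, which is 23 full-or-partial €2,000 increments; reduction = 23 × €140 = €3,220, leaving €3,640.
Solar Installation Rebate: €257,800 is below the €294,700 cutoff, so the full €4,625 applies.
Total: €5,586 + €3,640 + €4,625 = €13,851.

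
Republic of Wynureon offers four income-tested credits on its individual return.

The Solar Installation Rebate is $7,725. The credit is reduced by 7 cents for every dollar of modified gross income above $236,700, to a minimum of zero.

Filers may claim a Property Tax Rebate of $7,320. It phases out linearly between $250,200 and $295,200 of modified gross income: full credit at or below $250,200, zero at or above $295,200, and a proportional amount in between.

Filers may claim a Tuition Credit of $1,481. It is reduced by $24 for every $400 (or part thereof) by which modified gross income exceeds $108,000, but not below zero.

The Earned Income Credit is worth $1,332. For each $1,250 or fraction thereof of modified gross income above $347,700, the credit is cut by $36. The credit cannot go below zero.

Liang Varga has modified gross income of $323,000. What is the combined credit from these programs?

$3,016

Solar Installation Rebate: 7% of the $86,300 excess over $236,700 is $6,041; credit = $7,725 − $6,041 = $1,684.
Property Tax Rebate: $323,000 is at or above $295,200, so the credit is $0.
Tuition Credit: income exceeds $108,000 by $215,000 → 538 increments × $24 = $12,912 ≥ base, so the credit is $0.
Earned Income Credit: $323,000 is at or below the $347,700 threshold, so the full $1,332 applies.
Total: $1,684 + $0 + $0 + $1,332 = $3,016.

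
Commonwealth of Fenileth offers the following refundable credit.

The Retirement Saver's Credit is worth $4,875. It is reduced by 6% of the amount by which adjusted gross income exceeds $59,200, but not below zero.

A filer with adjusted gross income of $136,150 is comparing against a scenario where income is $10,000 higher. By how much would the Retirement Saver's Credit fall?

$258

At $136,150 — 6% of the $76,950 excess over $59,200 is $4,617; credit = $4,875 − $4,617 = $258.
At $146,150 — 6% of the $86,950 excess over $59,200 is $5,217 ≥ base, so the credit is $0.
Lost: $258 − $0 = $258.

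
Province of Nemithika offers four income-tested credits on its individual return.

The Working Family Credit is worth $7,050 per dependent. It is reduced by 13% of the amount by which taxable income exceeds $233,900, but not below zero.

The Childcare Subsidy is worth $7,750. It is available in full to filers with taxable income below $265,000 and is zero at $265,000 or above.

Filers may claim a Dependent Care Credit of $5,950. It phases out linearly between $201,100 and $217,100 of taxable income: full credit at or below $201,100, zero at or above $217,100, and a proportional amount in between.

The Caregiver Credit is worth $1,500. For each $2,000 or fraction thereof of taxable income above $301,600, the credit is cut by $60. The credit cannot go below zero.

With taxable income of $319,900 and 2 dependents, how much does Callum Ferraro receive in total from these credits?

Working Family Credit: base = 2 × $7,050 = $14,100. 13% of the $86,000 excess over $233,900 is $11,180; credit = $14,100 − $11,180 = $2,920.
Childcare Subsidy: $319,900 meets or exceeds the $265,000 cutoff, so the credit is $0.
Dependent Care Credit: $319,900 is at or above $217,100, so the credit is $0.
Caregiver Credit: income exceeds $301,600 by $18,300, which is 10 full-or-partial $2,000 increments; reduction = 10 × $60 = $600, leaving $900.
Total: $2,920 + $0 + $0 + $900 = $3,820.

$3,820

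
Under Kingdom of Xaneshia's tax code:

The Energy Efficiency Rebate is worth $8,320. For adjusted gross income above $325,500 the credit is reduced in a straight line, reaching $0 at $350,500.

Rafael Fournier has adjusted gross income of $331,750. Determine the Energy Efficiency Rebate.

$6,240

Energy Efficiency Rebate: $331,750 is $6,250 into a $25,000 phase-out range, leaving 18,750/25,000 of the credit: $8,320 × 18,750/25,000 = $6,240.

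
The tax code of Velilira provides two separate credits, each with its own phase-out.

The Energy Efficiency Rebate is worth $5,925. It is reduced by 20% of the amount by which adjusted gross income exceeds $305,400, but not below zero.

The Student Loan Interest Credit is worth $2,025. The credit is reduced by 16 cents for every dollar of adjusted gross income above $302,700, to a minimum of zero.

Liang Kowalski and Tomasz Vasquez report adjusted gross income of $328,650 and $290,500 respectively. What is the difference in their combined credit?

$6,675

Liang ($328,650): Energy Efficiency Rebate: 20% of the $23,250 excess over $305,400 is $4,650; credit = $5,925 − $4,650 = $1,275. Student Loan Interest Credit: 16% of the $25,950 excess over $302,700 is $4,152 ≥ base, so the credit is $0. total $1,275 + $0 = $1,275
Tomasz ($290,500): Energy Efficiency Rebate: $290,500 is at or below the $305,400 threshold, so the full $5,925 applies. Student Loan Interest Credit: $290,500 is at or below the $302,700 threshold, so the full $2,025 applies. total $5,925 + $2,025 = $7,950
Difference: |$1,275 − $7,950| = $6,675.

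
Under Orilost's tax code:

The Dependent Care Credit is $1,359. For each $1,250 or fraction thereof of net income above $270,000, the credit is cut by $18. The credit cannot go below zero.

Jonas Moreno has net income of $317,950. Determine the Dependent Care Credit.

Dependent Care Credit: income exceeds $270,000 by $47,950, which is 39 full-or-partial $1,250 increments; reduction = 39 × $18 = $702, leaving $657.

$657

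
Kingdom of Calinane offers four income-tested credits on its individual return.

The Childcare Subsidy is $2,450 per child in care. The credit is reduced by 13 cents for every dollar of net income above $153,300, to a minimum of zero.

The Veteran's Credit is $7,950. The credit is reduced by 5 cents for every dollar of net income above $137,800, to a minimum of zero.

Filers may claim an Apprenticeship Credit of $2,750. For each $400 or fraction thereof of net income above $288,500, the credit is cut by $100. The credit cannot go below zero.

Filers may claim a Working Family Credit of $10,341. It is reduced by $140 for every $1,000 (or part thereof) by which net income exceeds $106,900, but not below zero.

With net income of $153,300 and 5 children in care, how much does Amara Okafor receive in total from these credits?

Childcare Subsidy: base = 5 × $2,450 = $12,250. $153,300 is at or below the $153,300 threshold, so the full $12,250 applies.
Veteran's Credit: 5% of the $15,500 excess over $137,800 is $775; credit = $7,950 − $775 = $7,175.
Apprenticeship Credit: $153,300 is at or below the $288,500 threshold, so the full $2,750 applies.
Working Family Credit: income exceeds $106,900 by $46,400, which is 47 full-or-partial $1,000 increments; reduction = 47 × $140 = $6,580, leaving $3,761.
Total: $12,250 + $7,175 + $2,750 + $3,761 = $25,936.

$25,936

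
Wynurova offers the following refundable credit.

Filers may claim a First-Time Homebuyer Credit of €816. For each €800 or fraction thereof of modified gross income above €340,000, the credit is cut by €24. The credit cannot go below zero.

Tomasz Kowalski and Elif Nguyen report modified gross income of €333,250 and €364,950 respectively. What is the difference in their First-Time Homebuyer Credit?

Tomasz (€333,250): First-Time Homebuyer Credit: €333,250 is at or below the €340,000 threshold, so the full €816 applies.
Elif (€364,950): First-Time Homebuyer Credit: income exceeds €340,000 by €24,950, which is 32 full-or-partial €800 increments; reduction = 32 × €24 = €768, leaving €48.
Difference: |€816 − €48| = €768.

€768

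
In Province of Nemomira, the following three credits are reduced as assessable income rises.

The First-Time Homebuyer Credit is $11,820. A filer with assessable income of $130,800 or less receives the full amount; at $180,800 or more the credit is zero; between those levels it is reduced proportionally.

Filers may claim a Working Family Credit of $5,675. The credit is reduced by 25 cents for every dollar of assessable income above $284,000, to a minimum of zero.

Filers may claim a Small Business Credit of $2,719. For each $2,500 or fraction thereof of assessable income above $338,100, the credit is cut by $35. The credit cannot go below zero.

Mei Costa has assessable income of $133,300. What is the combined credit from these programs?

First-Time Homebuyer Credit: $133,300 is $2,500 into a $50,000 phase-out range, leaving 47,500/50,000 of the credit: $11,820 × 47,500/50,000 = $11,229.
Working Family Credit: $133,300 is at or below the $284,000 threshold, so the full $5,675 applies.
Small Business Credit: $133,300 is at or below the $338,100 threshold, so the full $2,719 applies.
Total: $11,229 + $5,675 + $2,719 = $19,623.

$19,623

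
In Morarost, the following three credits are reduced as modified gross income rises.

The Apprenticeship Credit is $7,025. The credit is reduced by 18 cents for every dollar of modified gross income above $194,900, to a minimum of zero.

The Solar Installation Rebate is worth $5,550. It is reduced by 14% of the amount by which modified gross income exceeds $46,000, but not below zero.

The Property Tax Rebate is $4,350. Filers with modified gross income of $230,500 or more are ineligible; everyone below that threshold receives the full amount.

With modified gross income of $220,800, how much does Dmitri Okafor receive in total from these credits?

$6,713

Apprenticeship Credit: 18% of the $25,900 excess over $194,900 is $4,662; credit = $7,025 − $4,662 = $2,363.
Solar Installation Rebate: 14% of the $174,800 excess over $46,000 is $24,472 ≥ base, so the credit is $0.
Property Tax Rebate: $220,800 is below the $230,500 cutoff, so the full $4,350 applies.
Total: $2,363 + $0 + $4,350 = $6,713.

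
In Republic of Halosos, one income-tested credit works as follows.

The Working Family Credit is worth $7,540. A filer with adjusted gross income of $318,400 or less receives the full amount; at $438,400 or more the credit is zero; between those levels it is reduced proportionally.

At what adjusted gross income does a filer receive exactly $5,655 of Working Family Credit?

$5,655 is 5,655/7,540 of the full $7,540, so 1,885/7,540 of the $120,000 range has been used: income = $318,400 + $120,000 × 1,885/7,540 = $348,400.

$348,400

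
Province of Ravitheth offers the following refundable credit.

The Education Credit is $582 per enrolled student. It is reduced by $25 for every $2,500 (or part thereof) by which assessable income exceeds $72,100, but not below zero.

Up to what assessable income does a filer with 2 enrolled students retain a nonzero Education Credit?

Full credit = 2 × $582 = $1,164.
After 46 increments the reduction is 46 × $25 = $1,150, leaving $14; one more increment wipes it out. Increment 46 ends at excess 46 × $2,500 = $115,000, so the highest qualifying income is $72,100 + $115,000 = $187,100.

$187,100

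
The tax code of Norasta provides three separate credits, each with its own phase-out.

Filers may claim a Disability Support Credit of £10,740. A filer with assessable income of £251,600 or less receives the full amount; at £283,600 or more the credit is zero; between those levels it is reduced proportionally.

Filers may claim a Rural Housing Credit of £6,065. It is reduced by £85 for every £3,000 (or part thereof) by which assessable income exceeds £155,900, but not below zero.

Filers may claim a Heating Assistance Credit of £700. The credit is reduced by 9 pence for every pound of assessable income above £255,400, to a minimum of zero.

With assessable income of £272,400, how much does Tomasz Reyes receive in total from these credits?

£6,509

Disability Support Credit: £272,400 is £20,800 into a £32,000 phase-out range, leaving 11,200/32,000 of the credit: £10,740 × 11,200/32,000 = £3,759.
Rural Housing Credit: income exceeds £155,900 by £116,500, which is 39 full-or-partial £3,000 increments; reduction = 39 × £85 = £3,315, leaving £2,750.
Heating Assistance Credit: 9% of the £17,000 excess over £255,400 is £1,530 ≥ base, so the credit is £0.
Total: £3,759 + £2,750 + £0 = £6,509.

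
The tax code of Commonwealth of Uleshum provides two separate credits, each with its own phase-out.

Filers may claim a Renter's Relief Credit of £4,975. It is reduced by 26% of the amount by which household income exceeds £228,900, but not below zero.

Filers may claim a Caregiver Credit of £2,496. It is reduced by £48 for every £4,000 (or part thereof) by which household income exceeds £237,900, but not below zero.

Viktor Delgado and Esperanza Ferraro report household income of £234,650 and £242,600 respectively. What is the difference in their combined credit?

£2,163

Viktor (£234,650): Renter's Relief Credit: 26% of the £5,750 excess over £228,900 is £1,495; credit = £4,975 − £1,495 = £3,480. Caregiver Credit: £234,650 is at or below the £237,900 threshold, so the full £2,496 applies. total £3,480 + £2,496 = £5,976
Esperanza (£242,600): Renter's Relief Credit: 26% of the £13,700 excess over £228,900 is £3,562; credit = £4,975 − £3,562 = £1,413. Caregiver Credit: income exceeds £237,900 by £4,700, which is 2 full-or-partial £4,000 increments; reduction = 2 × £48 = £96, leaving £2,400. total £1,413 + £2,400 = £3,813
Difference: |£5,976 − £3,813| = £2,163.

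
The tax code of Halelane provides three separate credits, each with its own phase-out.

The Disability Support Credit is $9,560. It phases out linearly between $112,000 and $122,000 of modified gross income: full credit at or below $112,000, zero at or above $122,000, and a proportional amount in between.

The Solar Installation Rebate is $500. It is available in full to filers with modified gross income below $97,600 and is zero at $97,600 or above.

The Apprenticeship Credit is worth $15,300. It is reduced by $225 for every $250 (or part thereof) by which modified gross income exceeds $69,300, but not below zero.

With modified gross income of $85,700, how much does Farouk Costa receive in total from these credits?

Disability Support Credit: $85,700 is at or below the $112,000 threshold, so the full $9,560 applies.
Solar Installation Rebate: $85,700 is below the $97,600 cutoff, so the full $500 applies.
Apprenticeship Credit: income exceeds $69,300 by $16,400, which is 66 full-or-partial $250 increments; reduction = 66 × $225 = $14,850, leaving $450.
Total: $9,560 + $500 + $450 = $10,510.

$10,510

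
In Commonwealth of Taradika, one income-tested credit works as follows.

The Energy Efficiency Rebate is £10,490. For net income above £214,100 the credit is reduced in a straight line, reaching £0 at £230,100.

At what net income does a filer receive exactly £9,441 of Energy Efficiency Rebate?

£215,700

£9,441 is 9,441/10,490 of the full £10,490, so 1,049/10,490 of the £16,000 range has been used: income = £214,100 + £16,000 × 1,049/10,490 = £215,700.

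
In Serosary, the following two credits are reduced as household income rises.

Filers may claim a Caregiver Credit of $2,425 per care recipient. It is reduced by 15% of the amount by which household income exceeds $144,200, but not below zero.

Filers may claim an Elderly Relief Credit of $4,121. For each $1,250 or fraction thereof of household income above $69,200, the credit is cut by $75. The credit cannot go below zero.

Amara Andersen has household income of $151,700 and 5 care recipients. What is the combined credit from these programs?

$11,000

Caregiver Credit: base = 5 × $2,425 = $12,125. 15% of the $7,500 excess over $144,200 is $1,125; credit = $12,125 − $1,125 = $11,000.
Elderly Relief Credit: income exceeds $69,200 by $82,500 → 66 increments × $75 = $4,950 ≥ base, so the credit is $0.
Total: $11,000 + $0 = $11,000.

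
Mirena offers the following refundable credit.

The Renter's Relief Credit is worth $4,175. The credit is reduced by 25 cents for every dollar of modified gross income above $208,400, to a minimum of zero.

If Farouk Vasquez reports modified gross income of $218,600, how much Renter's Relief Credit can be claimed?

Renter's Relief Credit: 25% of the $10,200 excess over $208,400 is $2,550; credit = $4,175 − $2,550 = $1,625.

$1,625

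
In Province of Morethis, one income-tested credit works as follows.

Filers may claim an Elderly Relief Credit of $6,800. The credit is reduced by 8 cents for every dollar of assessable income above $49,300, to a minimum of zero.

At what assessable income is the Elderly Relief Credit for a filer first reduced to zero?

$134,300

The credit falls by 8% of each dollar above $49,300, so it reaches zero when the excess is $6,800 / 8% = $85,000: income = $49,300 + $85,000 = $134,300.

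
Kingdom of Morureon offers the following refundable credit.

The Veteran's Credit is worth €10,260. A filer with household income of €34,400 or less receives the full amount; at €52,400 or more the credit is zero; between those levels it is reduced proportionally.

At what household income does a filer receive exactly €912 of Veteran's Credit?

€912 is 912/10,260 of the full €10,260, so 9,348/10,260 of the €18,000 range has been used: income = €34,400 + €18,000 × 9,348/10,260 = €50,800.

€50,800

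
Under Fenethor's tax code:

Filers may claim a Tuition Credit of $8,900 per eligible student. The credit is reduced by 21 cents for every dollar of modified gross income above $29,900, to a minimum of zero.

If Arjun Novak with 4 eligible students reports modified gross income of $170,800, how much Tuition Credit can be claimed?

Tuition Credit: base = 4 × $8,900 = $35,600. 21% of the $140,900 excess over $29,900 is $29,589; credit = $35,600 − $29,589 = $6,011.

$6,011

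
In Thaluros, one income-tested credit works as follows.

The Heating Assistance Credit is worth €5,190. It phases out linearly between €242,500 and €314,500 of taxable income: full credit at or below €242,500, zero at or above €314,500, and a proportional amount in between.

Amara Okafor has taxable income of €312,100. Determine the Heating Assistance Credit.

Heating Assistance Credit: €312,100 is €69,600 into a €72,000 phase-out range, leaving 2,400/72,000 of the credit: €5,190 × 2,400/72,000 = €173.

€173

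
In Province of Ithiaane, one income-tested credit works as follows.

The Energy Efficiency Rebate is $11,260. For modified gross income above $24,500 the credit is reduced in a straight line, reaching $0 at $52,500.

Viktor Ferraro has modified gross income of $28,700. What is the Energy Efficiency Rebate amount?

$9,571

Energy Efficiency Rebate: $28,700 is $4,200 into a $28,000 phase-out range, leaving 23,800/28,000 of the credit: $11,260 × 23,800/28,000 = $9,571.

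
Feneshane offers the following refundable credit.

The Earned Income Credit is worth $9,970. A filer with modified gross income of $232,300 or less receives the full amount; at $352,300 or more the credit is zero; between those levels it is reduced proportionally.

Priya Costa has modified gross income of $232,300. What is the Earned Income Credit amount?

$9,970

Earned Income Credit: $232,300 is at or below the $232,300 threshold, so the full $9,970 applies.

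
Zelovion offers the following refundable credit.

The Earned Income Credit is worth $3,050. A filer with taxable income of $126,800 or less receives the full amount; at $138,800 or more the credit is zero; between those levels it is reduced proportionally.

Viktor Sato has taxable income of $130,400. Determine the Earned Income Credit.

Earned Income Credit: $130,400 is $3,600 into a $12,000 phase-out range, leaving 8,400/12,000 of the credit: $3,050 × 8,400/12,000 = $2,135.

$2,135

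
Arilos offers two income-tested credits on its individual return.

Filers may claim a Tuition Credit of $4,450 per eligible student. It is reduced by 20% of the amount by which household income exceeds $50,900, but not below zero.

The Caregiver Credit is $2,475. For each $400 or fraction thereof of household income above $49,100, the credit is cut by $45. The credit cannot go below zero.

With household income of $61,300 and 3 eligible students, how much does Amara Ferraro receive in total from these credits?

Tuition Credit: base = 3 × $4,450 = $13,350. 20% of the $10,400 excess over $50,900 is $2,080; credit = $13,350 − $2,080 = $11,270.
Caregiver Credit: income exceeds $49,100 by $12,200, which is 31 full-or-partial $400 increments; reduction = 31 × $45 = $1,395, leaving $1,080.
Total: $11,270 + $1,080 = $12,350.

$12,350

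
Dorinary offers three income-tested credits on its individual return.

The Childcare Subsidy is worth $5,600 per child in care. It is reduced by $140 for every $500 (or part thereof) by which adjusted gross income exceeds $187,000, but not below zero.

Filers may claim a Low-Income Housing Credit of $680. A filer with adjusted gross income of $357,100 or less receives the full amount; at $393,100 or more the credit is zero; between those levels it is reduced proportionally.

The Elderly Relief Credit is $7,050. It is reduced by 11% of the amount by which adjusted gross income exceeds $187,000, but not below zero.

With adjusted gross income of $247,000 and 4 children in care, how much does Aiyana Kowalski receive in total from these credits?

$6,730

Childcare Subsidy: base = 4 × $5,600 = $22,400. income exceeds $187,000 by $60,000, which is 120 full-or-partial $500 increments; reduction = 120 × $140 = $16,800, leaving $5,600.
Low-Income Housing Credit: $247,000 is at or below the $357,100 threshold, so the full $680 applies.
Elderly Relief Credit: 11% of the $60,000 excess over $187,000 is $6,600; credit = $7,050 − $6,600 = $450.
Total: $5,600 + $680 + $450 = $6,730.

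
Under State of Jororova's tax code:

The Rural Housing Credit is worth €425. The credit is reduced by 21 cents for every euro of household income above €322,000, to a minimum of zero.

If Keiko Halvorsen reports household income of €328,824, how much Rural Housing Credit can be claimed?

Rural Housing Credit: 21% of the €6,824 excess over €322,000 is €1,433.04 ≥ base, so the credit is €0.

€0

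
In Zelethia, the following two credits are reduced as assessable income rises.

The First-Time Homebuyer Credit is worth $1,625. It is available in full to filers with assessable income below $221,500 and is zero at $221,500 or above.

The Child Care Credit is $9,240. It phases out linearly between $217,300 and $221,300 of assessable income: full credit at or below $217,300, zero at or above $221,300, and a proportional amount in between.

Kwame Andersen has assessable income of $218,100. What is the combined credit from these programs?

$9,017

First-Time Homebuyer Credit: $218,100 is below the $221,500 cutoff, so the full $1,625 applies.
Child Care Credit: $218,100 is $800 into a $4,000 phase-out range, leaving 3,200/4,000 of the credit: $9,240 × 3,200/4,000 = $7,392.
Total: $1,625 + $7,392 = $9,017.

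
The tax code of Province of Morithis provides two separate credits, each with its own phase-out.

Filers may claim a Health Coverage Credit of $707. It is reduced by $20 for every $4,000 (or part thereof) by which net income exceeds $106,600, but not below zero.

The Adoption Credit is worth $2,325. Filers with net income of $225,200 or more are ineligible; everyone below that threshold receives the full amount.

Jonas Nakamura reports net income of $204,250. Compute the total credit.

$2,532

Health Coverage Credit: income exceeds $106,600 by $97,650, which is 25 full-or-partial $4,000 increments; reduction = 25 × $20 = $500, leaving $207.
Adoption Credit: $204,250 is below the $225,200 cutoff, so the full $2,325 applies.
Total: $207 + $2,325 = $2,532.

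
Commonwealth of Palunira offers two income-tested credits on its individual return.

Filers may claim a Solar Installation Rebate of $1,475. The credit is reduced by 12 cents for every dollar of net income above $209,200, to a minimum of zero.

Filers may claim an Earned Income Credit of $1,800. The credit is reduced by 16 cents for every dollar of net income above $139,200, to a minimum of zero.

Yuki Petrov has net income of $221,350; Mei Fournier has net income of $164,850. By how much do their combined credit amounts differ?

$1,458

Yuki ($221,350): Solar Installation Rebate: 12% of the $12,150 excess over $209,200 is $1,458; credit = $1,475 − $1,458 = $17. Earned Income Credit: 16% of the $82,150 excess over $139,200 is $13,144 ≥ base, so the credit is $0. total $17 + $0 = $17
Mei ($164,850): Solar Installation Rebate: $164,850 is at or below the $209,200 threshold, so the full $1,475 applies. Earned Income Credit: 16% of the $25,650 excess over $139,200 is $4,104 ≥ base, so the credit is $0. total $1,475 + $0 = $1,475
Difference: |$17 − $1,475| = $1,458.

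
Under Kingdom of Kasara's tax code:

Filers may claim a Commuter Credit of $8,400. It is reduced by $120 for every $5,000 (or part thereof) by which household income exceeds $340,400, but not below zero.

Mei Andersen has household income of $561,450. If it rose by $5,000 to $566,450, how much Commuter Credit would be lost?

At $561,450 — income exceeds $340,400 by $221,050, which is 45 full-or-partial $5,000 increments; reduction = 45 × $120 = $5,400, leaving $3,000.
At $566,450 — income exceeds $340,400 by $226,050, which is 46 full-or-partial $5,000 increments; reduction = 46 × $120 = $5,520, leaving $2,880.
Lost: $3,000 − $2,880 = $120.

$120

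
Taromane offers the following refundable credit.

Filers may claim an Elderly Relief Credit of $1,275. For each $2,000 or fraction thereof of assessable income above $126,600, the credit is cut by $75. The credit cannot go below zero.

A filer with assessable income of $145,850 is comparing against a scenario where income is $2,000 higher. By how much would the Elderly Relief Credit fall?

At $145,850 — income exceeds $126,600 by $19,250, which is 10 full-or-partial $2,000 increments; reduction = 10 × $75 = $750, leaving $525.
At $147,850 — income exceeds $126,600 by $21,250, which is 11 full-or-partial $2,000 increments; reduction = 11 × $75 = $825, leaving $450.
Lost: $525 − $450 = $75.

$75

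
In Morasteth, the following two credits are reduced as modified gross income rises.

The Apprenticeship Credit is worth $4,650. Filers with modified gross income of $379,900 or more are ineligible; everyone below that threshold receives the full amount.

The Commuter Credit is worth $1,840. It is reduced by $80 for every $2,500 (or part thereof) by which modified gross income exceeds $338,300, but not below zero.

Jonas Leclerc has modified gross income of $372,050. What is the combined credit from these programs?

$5,370

Apprenticeship Credit: $372,050 is below the $379,900 cutoff, so the full $4,650 applies.
Commuter Credit: income exceeds $338,300 by $33,750, which is 14 full-or-partial $2,500 increments; reduction = 14 × $80 = $1,120, leaving $720.
Total: $4,650 + $720 = $5,370.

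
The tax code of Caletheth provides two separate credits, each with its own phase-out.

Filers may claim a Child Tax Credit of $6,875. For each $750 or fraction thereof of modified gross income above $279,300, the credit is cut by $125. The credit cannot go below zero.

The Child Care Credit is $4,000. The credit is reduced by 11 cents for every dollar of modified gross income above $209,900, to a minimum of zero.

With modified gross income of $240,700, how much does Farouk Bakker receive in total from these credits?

$7,487

Child Tax Credit: $240,700 is at or below the $279,300 threshold, so the full $6,875 applies.
Child Care Credit: 11% of the $30,800 excess over $209,900 is $3,388; credit = $4,000 − $3,388 = $612.
Total: $6,875 + $612 = $7,487.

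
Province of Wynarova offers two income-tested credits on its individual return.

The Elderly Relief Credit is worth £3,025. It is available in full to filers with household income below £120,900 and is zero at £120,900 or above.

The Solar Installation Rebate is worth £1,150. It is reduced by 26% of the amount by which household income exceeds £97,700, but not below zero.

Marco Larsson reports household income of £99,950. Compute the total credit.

£3,590

Elderly Relief Credit: £99,950 is below the £120,900 cutoff, so the full £3,025 applies.
Solar Installation Rebate: 26% of the £2,250 excess over £97,700 is £585; credit = £1,150 − £585 = £565.
Total: £3,025 + £565 = £3,590.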